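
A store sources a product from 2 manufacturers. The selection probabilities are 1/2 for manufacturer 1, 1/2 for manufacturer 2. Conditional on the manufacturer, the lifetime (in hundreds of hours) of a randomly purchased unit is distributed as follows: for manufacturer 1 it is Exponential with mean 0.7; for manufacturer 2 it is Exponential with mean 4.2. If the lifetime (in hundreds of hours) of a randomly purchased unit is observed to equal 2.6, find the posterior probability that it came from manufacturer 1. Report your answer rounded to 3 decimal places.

Likelihoods f(2.6 | ·): 1: 0.0348183; 2: 0.128204.
Posterior ∝ prior × likelihood. Numerator for 1: 0.5·0.0348183 = 0.0174092.
Normalizing constant: 0.5·0.0348183 + 0.5·0.128204 = 0.0815112.
P(1 | observation) = 0.0174092 / 0.0815112 = 0.21358.

0.214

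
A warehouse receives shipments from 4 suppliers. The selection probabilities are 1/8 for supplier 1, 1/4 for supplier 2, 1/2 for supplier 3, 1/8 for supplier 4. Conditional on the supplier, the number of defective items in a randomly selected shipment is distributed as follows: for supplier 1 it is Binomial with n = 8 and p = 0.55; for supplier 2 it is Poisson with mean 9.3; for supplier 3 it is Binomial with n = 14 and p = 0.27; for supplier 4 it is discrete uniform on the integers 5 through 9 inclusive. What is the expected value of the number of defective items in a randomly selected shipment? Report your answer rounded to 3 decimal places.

Component means — 1: 4.4; 2: 9.3; 3: 3.78; 4: 7.
E[X] = 0.125·4.4 + 0.25·9.3 + 0.5·3.78 + 0.125·7 = 5.64.

5.640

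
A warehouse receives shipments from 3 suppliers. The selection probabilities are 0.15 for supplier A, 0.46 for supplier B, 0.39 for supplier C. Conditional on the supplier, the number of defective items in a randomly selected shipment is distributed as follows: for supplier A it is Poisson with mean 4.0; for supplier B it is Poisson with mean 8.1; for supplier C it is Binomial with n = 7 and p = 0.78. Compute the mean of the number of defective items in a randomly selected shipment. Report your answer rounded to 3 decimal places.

Component means — A: 4; B: 8.1; C: 5.46.
E[X] = 0.15·4 + 0.46·8.1 + 0.39·5.46 = 6.4554.

6.455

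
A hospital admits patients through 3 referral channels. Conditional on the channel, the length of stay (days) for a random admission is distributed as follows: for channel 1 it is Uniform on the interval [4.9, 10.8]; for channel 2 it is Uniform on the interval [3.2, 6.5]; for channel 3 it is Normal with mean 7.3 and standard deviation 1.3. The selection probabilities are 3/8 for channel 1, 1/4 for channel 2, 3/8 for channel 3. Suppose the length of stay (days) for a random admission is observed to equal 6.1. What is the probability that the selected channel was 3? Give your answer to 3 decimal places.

Likelihoods f(6.1 | ·): 1: 0.169492; 2: 0.30303; 3: 0.20042.
Posterior ∝ prior × likelihood. Numerator for 3: 0.375·0.20042 = 0.0751576.
Normalizing constant: 0.375·0.169492 + 0.25·0.30303 + 0.375·0.20042 = 0.214475.
P(3 | observation) = 0.0751576 / 0.214475 = 0.350427.

0.350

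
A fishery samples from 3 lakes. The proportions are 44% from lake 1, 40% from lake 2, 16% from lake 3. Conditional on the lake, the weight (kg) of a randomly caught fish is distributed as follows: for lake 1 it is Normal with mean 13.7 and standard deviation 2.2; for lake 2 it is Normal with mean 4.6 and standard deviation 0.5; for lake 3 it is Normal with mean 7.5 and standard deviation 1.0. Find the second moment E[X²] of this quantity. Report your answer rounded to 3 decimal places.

102.437

For each component E[X²] = Var + (mean)², giving 1: 192.53; 2: 21.41; 3: 57.25.
Overall E[X²] = 0.44·192.53 + 0.4·21.41 + 0.16·57.25 = 102.437.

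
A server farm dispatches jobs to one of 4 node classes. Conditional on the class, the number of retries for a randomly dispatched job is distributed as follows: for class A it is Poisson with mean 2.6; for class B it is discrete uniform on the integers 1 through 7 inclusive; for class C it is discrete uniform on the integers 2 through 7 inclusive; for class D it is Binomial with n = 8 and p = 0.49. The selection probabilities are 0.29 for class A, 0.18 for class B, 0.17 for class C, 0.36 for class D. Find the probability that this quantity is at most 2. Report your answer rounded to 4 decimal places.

0.2870

Conditional on each class, P(X ≤ 2): A: 0.51843; B: 0.285714; C: 0.166667; D: 0.158052.
By total probability, P(X ≤ 2) = 0.29·0.51843 + 0.18·0.285714 + 0.17·0.166667 + 0.36·0.158052 = 0.287005.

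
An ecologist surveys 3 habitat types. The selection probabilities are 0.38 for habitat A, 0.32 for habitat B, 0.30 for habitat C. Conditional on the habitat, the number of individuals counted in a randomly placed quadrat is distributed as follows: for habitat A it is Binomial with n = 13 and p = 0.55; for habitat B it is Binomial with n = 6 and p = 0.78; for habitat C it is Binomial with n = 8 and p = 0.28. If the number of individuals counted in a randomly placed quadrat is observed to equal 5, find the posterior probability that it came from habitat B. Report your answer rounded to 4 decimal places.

Likelihoods P(X=5 | ·): A: 0.108916; B: 0.381107; C: 0.0359729.
Posterior ∝ prior × likelihood. Numerator for B: 0.32·0.381107 = 0.121954.
Normalizing constant: 0.38·0.108916 + 0.32·0.381107 + 0.3·0.0359729 = 0.174134.
P(B | observation) = 0.121954 / 0.174134 = 0.700346.

0.7003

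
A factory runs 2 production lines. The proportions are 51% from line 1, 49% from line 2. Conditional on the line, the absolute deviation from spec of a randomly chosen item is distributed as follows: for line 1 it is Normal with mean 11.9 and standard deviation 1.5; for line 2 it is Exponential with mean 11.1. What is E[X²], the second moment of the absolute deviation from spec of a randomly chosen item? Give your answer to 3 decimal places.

For each component E[X²] = Var + (mean)², giving 1: 143.86; 2: 246.42.
Overall E[X²] = 0.51·143.86 + 0.49·246.42 = 194.114.

194.114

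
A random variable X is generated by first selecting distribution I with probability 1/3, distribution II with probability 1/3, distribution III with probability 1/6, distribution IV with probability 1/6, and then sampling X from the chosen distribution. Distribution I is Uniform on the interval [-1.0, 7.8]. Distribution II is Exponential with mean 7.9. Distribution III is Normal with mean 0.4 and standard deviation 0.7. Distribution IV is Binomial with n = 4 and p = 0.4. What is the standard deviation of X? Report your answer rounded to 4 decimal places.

Per component, I: μ=3.4, E[X²]=18.0133; II: μ=7.9, E[X²]=124.82; III: μ=0.4, E[X²]=0.65; IV: μ=1.6, E[X²]=3.52.
E[X] = 0.333333·3.4 + 0.333333·7.9 + 0.166667·0.4 + 0.166667·1.6 = 4.1.
E[X²] = 0.333333·18.0133 + 0.333333·124.82 + 0.166667·0.65 + 0.166667·3.52 = 48.3061.
Var(X) = E[X²] − (E[X])² = 48.3061 − 16.81 = 31.4961.
SD(X) = √31.4961 = 5.61214.

5.6121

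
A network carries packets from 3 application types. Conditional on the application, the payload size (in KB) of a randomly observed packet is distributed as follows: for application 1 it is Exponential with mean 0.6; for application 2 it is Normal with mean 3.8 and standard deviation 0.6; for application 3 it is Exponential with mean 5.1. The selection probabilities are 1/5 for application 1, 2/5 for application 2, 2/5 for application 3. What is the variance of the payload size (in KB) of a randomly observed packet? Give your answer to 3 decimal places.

13.330

Per component, 1: μ=0.6, E[X²]=0.72; 2: μ=3.8, E[X²]=14.8; 3: μ=5.1, E[X²]=52.02.
E[X] = 0.2·0.6 + 0.4·3.8 + 0.4·5.1 = 3.68.
E[X²] = 0.2·0.72 + 0.4·14.8 + 0.4·52.02 = 26.872.
Var(X) = E[X²] − (E[X])² = 26.872 − 13.5424 = 13.3296.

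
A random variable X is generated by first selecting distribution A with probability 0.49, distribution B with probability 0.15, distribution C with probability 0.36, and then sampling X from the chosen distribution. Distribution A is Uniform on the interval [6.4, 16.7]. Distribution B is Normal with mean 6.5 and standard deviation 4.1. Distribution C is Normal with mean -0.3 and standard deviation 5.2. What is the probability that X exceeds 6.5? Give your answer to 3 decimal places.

0.595

Conditional on each component, P(X > 6.5): A: 0.990291; B: 0.5; C: 0.0954888.
By total probability, P(X > 6.5) = 0.49·0.990291 + 0.15·0.5 + 0.36·0.0954888 = 0.594619.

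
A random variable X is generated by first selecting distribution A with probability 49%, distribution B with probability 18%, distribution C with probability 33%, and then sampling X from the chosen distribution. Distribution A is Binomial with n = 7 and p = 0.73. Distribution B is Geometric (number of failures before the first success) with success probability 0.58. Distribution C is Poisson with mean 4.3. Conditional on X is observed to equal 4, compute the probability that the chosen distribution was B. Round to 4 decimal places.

Likelihoods P(X=4 | ·): A: 0.195637; B: 0.0180478; C: 0.193284.
Posterior ∝ prior × likelihood. Numerator for B: 0.18·0.0180478 = 0.00324861.
Normalizing constant: 0.49·0.195637 + 0.18·0.0180478 + 0.33·0.193284 = 0.162894.
P(B | observation) = 0.00324861 / 0.162894 = 0.019943.

0.0199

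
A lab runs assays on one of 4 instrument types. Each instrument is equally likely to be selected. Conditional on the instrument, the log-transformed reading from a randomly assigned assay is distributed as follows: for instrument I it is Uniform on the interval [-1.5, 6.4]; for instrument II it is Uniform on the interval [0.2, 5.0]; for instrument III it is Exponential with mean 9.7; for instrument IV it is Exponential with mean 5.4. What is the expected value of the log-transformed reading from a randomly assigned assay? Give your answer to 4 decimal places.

5.0375

Component means — I: 2.45; II: 2.6; III: 9.7; IV: 5.4.
E[X] = 0.25·2.45 + 0.25·2.6 + 0.25·9.7 + 0.25·5.4 = 5.0375.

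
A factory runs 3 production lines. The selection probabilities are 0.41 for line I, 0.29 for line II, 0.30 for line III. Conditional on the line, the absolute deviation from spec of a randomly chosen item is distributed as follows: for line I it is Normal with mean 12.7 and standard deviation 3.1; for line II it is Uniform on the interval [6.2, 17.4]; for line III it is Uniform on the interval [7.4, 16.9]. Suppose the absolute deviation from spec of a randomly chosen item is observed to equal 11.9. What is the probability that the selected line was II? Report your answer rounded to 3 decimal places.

0.239

Likelihoods f(11.9 | ·): I: 0.124476; II: 0.0892857; III: 0.105263.
Posterior ∝ prior × likelihood. Numerator for II: 0.29·0.0892857 = 0.0258929.
Normalizing constant: 0.41·0.124476 + 0.29·0.0892857 + 0.3·0.105263 = 0.108507.
P(II | observation) = 0.0258929 / 0.108507 = 0.238628.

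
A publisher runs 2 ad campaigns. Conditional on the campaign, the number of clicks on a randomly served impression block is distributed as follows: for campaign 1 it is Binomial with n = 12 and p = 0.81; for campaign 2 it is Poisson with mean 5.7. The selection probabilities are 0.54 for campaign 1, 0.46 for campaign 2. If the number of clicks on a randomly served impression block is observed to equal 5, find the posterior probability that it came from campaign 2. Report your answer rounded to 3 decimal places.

0.983

Likelihoods P(X=5 | ·): 1: 0.00246846; 2: 0.16777.
Posterior ∝ prior × likelihood. Numerator for 2: 0.46·0.16777 = 0.0771742.
Normalizing constant: 0.54·0.00246846 + 0.46·0.16777 = 0.0785072.
P(2 | observation) = 0.0771742 / 0.0785072 = 0.983021.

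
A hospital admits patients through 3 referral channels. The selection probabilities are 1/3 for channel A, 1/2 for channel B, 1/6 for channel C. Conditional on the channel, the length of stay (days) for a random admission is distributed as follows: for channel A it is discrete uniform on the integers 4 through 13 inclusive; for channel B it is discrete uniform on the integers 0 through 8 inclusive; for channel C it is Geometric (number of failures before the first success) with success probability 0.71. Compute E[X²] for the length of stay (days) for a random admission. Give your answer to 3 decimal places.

38.290

For each component E[X²] = Var + (mean)², giving A: 80.5; B: 22.6667; C: 0.742115.
Overall E[X²] = 0.333333·80.5 + 0.5·22.6667 + 0.166667·0.742115 = 38.2904.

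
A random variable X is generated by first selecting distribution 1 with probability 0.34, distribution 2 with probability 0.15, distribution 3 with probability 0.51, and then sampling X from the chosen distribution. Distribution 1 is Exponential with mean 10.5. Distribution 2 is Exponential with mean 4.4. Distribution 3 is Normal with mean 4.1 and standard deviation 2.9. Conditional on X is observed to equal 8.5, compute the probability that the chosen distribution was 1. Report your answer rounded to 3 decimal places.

Likelihoods f(8.5 | ·): 1: 0.0423876; 2: 0.0329283; 3: 0.0435145.
Posterior ∝ prior × likelihood. Numerator for 1: 0.34·0.0423876 = 0.0144118.
Normalizing constant: 0.34·0.0423876 + 0.15·0.0329283 + 0.51·0.0435145 = 0.0415435.
P(1 | observation) = 0.0144118 / 0.0415435 = 0.346909.

0.347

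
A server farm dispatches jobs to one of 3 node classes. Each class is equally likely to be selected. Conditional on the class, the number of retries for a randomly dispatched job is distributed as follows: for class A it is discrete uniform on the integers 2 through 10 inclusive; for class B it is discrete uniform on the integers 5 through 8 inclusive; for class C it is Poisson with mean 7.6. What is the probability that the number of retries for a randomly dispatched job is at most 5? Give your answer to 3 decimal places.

Conditional on each class, P(X ≤ 5): A: 0.444444; B: 0.25; C: 0.230681.
By total probability, P(X ≤ 5) = 0.333333·0.444444 + 0.333333·0.25 + 0.333333·0.230681 = 0.308375.

0.308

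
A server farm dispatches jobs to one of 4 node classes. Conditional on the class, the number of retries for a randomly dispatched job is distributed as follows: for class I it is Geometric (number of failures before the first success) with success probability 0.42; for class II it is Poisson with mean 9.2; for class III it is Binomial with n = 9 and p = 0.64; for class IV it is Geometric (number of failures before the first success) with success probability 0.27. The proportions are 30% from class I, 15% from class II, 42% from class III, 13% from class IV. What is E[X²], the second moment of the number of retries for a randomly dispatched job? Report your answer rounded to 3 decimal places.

For each component E[X²] = Var + (mean)², giving I: 5.19501; II: 93.84; III: 35.2512; IV: 17.3237.
Overall E[X²] = 0.3·5.19501 + 0.15·93.84 + 0.42·35.2512 + 0.13·17.3237 = 32.6921.

32.692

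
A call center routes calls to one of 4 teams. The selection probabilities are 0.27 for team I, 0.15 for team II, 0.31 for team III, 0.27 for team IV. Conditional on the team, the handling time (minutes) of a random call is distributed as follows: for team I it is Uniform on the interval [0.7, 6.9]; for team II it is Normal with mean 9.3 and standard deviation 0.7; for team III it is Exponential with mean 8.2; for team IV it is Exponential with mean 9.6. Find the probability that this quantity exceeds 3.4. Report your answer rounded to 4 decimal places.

Conditional on each team, P(X > 3.4): I: 0.564516; II: 1; III: 0.660582; IV: 0.701758.
By total probability, P(X > 3.4) = 0.27·0.564516 + 0.15·1 + 0.31·0.660582 + 0.27·0.701758 = 0.696674.

0.6967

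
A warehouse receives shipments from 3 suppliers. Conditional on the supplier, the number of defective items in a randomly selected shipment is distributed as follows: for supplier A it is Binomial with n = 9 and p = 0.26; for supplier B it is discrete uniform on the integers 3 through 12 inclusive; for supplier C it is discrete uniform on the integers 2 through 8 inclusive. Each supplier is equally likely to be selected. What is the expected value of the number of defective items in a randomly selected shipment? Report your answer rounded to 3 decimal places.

Component means — A: 2.34; B: 7.5; C: 5.
E[X] = 0.333333·2.34 + 0.333333·7.5 + 0.333333·5 = 4.94667.

4.947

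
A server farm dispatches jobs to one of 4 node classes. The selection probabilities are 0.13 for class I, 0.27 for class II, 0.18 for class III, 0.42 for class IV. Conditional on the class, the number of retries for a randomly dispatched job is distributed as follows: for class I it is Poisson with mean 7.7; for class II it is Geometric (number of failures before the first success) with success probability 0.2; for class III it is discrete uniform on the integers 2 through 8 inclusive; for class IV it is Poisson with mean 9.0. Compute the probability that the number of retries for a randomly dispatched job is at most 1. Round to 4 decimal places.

Conditional on each class, P(X ≤ 1): I: 0.0039396; II: 0.36; III: 0; IV: 0.0012341.
By total probability, P(X ≤ 1) = 0.13·0.0039396 + 0.27·0.36 + 0.18·0 + 0.42·0.0012341 = 0.0982305.

0.0982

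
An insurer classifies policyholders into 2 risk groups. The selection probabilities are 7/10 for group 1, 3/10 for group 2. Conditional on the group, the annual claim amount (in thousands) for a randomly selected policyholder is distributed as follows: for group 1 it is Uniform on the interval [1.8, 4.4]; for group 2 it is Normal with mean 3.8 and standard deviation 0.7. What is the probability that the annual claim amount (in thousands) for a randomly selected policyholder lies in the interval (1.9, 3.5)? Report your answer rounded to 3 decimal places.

0.530

Conditional on each group, P(1.9 < X < 3.5): 1: 0.615385; 2: 0.330797.
By total probability, P(1.9 < X < 3.5) = 0.7·0.615385 + 0.3·0.330797 = 0.530008.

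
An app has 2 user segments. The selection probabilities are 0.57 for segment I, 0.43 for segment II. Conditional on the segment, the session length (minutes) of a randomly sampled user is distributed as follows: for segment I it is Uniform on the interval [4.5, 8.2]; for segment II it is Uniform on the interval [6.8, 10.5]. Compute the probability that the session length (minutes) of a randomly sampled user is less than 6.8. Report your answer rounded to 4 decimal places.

0.3543

Conditional on each segment, P(X < 6.8): I: 0.621622; II: 0.
By total probability, P(X < 6.8) = 0.57·0.621622 + 0.43·0 = 0.354324.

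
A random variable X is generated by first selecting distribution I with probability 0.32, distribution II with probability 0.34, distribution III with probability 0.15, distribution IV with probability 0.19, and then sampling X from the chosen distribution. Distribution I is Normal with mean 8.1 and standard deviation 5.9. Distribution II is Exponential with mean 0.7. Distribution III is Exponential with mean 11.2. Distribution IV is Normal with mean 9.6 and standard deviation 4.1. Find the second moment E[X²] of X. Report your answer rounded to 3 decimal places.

90.804

For each component E[X²] = Var + (mean)², giving I: 100.42; II: 0.98; III: 250.88; IV: 108.97.
Overall E[X²] = 0.32·100.42 + 0.34·0.98 + 0.15·250.88 + 0.19·108.97 = 90.8039.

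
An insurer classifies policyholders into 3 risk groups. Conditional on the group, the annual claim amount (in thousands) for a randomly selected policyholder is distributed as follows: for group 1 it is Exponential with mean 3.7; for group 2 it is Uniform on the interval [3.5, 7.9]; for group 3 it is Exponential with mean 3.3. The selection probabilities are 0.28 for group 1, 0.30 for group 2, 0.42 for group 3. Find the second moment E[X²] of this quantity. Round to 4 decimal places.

For each component E[X²] = Var + (mean)², giving 1: 27.38; 2: 34.1033; 3: 21.78.
Overall E[X²] = 0.28·27.38 + 0.3·34.1033 + 0.42·21.78 = 27.045.

27.0450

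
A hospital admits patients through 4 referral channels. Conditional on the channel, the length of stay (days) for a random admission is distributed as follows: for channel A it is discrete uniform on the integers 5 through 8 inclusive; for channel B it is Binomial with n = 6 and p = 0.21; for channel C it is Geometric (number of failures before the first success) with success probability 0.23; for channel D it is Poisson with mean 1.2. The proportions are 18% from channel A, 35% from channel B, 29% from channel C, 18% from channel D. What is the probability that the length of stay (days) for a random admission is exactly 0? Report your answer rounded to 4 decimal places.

0.2060

Conditional on each channel, P(X = 0): A: 0; B: 0.243087; C: 0.23; D: 0.301194.
By total probability, P(X = 0) = 0.18·0 + 0.35·0.243087 + 0.29·0.23 + 0.18·0.301194 = 0.205996.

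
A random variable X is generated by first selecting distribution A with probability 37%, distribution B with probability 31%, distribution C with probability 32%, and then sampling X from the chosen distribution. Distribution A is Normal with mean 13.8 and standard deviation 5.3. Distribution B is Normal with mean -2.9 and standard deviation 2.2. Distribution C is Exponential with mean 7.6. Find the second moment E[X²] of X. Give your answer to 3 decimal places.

For each component E[X²] = Var + (mean)², giving A: 218.53; B: 13.25; C: 115.52.
Overall E[X²] = 0.37·218.53 + 0.31·13.25 + 0.32·115.52 = 121.93.

121.930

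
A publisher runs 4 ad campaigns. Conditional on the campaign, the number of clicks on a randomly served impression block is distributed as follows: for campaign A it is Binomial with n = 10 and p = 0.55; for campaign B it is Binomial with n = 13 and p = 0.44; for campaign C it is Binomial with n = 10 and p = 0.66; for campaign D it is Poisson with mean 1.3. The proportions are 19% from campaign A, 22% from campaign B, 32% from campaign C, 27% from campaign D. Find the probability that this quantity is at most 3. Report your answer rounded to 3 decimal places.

Conditional on each campaign, P(X ≤ 3): A: 0.101995; B: 0.105515; C: 0.0220422; D: 0.956905.
By total probability, P(X ≤ 3) = 0.19·0.101995 + 0.22·0.105515 + 0.32·0.0220422 + 0.27·0.956905 = 0.30801.

0.308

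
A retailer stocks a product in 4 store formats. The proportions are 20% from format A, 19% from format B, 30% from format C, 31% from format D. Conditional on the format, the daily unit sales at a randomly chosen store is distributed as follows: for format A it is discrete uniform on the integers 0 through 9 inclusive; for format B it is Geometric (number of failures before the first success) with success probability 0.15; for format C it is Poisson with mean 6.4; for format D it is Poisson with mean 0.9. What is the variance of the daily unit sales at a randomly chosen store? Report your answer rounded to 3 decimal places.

16.281

Per component, A: μ=4.5, E[X²]=28.5; B: μ=5.66667, E[X²]=69.8889; C: μ=6.4, E[X²]=47.36; D: μ=0.9, E[X²]=1.71.
E[X] = 0.2·4.5 + 0.19·5.66667 + 0.3·6.4 + 0.31·0.9 = 4.17567.
E[X²] = 0.2·28.5 + 0.19·69.8889 + 0.3·47.36 + 0.31·1.71 = 33.717.
Var(X) = E[X²] − (E[X])² = 33.717 − 17.4362 = 16.2808.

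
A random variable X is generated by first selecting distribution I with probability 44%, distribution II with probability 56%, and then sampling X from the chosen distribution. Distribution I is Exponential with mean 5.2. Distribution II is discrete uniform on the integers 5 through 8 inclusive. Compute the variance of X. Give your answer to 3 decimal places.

13.014

Per component, I: μ=5.2, E[X²]=54.08; II: μ=6.5, E[X²]=43.5.
E[X] = 0.44·5.2 + 0.56·6.5 = 5.928.
E[X²] = 0.44·54.08 + 0.56·43.5 = 48.1552.
Var(X) = E[X²] − (E[X])² = 48.1552 − 35.1412 = 13.014.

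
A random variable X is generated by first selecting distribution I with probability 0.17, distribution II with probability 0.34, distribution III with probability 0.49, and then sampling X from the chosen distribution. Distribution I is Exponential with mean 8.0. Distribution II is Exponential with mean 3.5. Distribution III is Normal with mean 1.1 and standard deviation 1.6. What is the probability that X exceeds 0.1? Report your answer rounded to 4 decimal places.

Conditional on each component, P(X > 0.1): I: 0.987578; II: 0.971833; III: 0.734014.
By total probability, P(X > 0.1) = 0.17·0.987578 + 0.34·0.971833 + 0.49·0.734014 = 0.857978.

0.8580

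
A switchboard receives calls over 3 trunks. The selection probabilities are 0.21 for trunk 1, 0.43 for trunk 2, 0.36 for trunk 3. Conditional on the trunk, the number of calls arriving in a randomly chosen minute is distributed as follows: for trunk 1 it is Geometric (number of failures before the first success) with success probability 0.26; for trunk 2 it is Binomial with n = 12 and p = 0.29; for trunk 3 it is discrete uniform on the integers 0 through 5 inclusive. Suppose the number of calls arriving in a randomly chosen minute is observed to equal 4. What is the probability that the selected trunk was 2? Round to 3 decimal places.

Likelihoods P(X=4 | ·): 1: 0.0779651; 2: 0.226081; 3: 0.166667.
Posterior ∝ prior × likelihood. Numerator for 2: 0.43·0.226081 = 0.0972148.
Normalizing constant: 0.21·0.0779651 + 0.43·0.226081 + 0.36·0.166667 = 0.173587.
P(2 | observation) = 0.0972148 / 0.173587 = 0.560034.

0.560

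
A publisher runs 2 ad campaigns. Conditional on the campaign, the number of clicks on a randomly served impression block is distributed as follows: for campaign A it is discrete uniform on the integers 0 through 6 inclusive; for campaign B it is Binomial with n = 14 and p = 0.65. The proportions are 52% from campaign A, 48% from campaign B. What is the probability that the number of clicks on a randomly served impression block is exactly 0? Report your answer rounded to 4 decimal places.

Conditional on each campaign, P(X = 0): A: 0.142857; B: 4.13955e-07.
By total probability, P(X = 0) = 0.52·0.142857 + 0.48·4.13955e-07 = 0.0742859.

0.0743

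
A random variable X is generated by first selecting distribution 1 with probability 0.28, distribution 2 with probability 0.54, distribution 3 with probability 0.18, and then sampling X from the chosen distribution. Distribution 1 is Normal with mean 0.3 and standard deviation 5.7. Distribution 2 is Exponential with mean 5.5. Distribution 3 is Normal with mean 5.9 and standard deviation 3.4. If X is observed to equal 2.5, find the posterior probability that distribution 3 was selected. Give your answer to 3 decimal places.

Likelihoods f(2.5 | ·): 1: 0.0649661; 2: 0.115407; 3: 0.0711679.
Posterior ∝ prior × likelihood. Numerator for 3: 0.18·0.0711679 = 0.0128102.
Normalizing constant: 0.28·0.0649661 + 0.54·0.115407 + 0.18·0.0711679 = 0.0933203.
P(3 | observation) = 0.0128102 / 0.0933203 = 0.137271.

0.137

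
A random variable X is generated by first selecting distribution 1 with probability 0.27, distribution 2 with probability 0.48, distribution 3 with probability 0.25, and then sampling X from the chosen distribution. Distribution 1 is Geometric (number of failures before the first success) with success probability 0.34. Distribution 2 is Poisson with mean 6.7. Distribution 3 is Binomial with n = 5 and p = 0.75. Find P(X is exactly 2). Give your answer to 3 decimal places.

Conditional on each component, P(X = 2): 1: 0.148104; 2: 0.0276278; 3: 0.0878906.
By total probability, P(X = 2) = 0.27·0.148104 + 0.48·0.0276278 + 0.25·0.0878906 = 0.0752221.

0.075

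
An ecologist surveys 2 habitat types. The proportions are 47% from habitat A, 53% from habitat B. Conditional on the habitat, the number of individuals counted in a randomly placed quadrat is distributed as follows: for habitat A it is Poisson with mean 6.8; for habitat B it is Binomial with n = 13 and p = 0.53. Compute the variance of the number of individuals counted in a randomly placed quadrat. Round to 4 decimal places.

4.9143

Per component, A: μ=6.8, E[X²]=53.04; B: μ=6.89, E[X²]=50.7104.
E[X] = 0.47·6.8 + 0.53·6.89 = 6.8477.
E[X²] = 0.47·53.04 + 0.53·50.7104 = 51.8053.
Var(X) = E[X²] − (E[X])² = 51.8053 − 46.891 = 4.91432.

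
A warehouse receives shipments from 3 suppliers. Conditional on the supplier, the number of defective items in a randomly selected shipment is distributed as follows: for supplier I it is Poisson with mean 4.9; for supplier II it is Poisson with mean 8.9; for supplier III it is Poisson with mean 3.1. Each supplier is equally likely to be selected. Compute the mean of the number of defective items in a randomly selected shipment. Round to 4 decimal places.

Component means — I: 4.9; II: 8.9; III: 3.1.
E[X] = 0.333333·4.9 + 0.333333·8.9 + 0.333333·3.1 = 5.63333.

5.6333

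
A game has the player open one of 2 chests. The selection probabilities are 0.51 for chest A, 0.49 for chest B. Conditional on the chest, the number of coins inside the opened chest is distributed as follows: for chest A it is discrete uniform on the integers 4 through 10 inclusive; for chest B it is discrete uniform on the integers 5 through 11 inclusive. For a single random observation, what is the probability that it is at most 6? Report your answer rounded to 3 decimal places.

Conditional on each chest, P(X ≤ 6): A: 0.428571; B: 0.285714.
By total probability, P(X ≤ 6) = 0.51·0.428571 + 0.49·0.285714 = 0.358571.

0.359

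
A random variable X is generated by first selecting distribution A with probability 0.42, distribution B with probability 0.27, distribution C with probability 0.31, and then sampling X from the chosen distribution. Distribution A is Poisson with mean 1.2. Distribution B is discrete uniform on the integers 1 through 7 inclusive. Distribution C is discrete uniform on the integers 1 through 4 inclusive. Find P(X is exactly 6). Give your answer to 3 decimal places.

0.039

Conditional on each component, P(X = 6): A: 0.00124911; B: 0.142857; C: 0.
By total probability, P(X = 6) = 0.42·0.00124911 + 0.27·0.142857 + 0.31·0 = 0.0390961.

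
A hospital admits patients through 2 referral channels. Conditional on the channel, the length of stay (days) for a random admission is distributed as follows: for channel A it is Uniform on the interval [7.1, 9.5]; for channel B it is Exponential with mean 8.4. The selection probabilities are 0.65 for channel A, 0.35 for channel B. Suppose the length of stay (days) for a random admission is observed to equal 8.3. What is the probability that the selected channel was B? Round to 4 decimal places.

Likelihoods f(8.3 | ·): A: 0.416667; B: 0.0443197.
Posterior ∝ prior × likelihood. Numerator for B: 0.35·0.0443197 = 0.0155119.
Normalizing constant: 0.65·0.416667 + 0.35·0.0443197 = 0.286345.
P(B | observation) = 0.0155119 / 0.286345 = 0.054172.

0.0542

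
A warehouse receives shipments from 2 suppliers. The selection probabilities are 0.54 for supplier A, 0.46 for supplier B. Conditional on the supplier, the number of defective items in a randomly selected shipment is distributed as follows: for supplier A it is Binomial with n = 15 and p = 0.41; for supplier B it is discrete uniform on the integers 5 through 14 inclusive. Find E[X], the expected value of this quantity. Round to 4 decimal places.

Component means — A: 6.15; B: 9.5.
E[X] = 0.54·6.15 + 0.46·9.5 = 7.691.

7.6910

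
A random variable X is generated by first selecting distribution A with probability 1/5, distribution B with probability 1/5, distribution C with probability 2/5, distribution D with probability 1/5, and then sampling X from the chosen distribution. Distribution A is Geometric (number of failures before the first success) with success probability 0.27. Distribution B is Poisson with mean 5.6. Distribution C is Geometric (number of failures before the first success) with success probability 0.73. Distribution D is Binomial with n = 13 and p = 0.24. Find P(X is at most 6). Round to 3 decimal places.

0.908

Conditional on each component, P(X ≤ 6): A: 0.889526; B: 0.670258; C: 0.999895; D: 0.980525.
By total probability, P(X ≤ 6) = 0.2·0.889526 + 0.2·0.670258 + 0.4·0.999895 + 0.2·0.980525 = 0.90802.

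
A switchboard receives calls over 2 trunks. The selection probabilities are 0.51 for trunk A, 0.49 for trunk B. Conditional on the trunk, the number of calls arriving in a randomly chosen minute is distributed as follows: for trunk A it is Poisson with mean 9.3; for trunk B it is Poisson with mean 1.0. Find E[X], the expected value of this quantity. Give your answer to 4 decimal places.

5.2330

Component means — A: 9.3; B: 1.
E[X] = 0.51·9.3 + 0.49·1 = 5.233.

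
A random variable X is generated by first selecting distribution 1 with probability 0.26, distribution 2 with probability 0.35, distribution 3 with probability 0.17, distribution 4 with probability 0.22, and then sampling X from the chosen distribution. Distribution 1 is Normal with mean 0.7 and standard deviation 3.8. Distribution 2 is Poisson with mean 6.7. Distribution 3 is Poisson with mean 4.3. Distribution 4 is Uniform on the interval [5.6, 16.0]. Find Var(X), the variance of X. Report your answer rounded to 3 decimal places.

Per component, 1: μ=0.7, E[X²]=14.93; 2: μ=6.7, E[X²]=51.59; 3: μ=4.3, E[X²]=22.79; 4: μ=10.8, E[X²]=125.653.
E[X] = 0.26·0.7 + 0.35·6.7 + 0.17·4.3 + 0.22·10.8 = 5.634.
E[X²] = 0.26·14.93 + 0.35·51.59 + 0.17·22.79 + 0.22·125.653 = 53.4563.
Var(X) = E[X²] − (E[X])² = 53.4563 − 31.742 = 21.7144.

21.714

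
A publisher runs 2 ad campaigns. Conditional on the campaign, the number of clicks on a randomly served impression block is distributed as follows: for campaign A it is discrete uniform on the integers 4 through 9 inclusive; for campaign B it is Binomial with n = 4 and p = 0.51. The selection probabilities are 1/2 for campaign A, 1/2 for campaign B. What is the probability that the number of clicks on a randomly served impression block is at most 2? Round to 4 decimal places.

0.3362

Conditional on each campaign, P(X ≤ 2): A: 0; B: 0.672352.
By total probability, P(X ≤ 2) = 0.5·0 + 0.5·0.672352 = 0.336176.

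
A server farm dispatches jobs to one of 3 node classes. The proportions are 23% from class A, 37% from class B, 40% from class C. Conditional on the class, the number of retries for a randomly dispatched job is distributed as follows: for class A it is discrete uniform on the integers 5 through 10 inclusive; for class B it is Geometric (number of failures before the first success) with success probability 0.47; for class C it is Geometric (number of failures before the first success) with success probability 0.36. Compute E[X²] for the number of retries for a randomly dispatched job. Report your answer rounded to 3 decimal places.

18.206

For each component E[X²] = Var + (mean)², giving A: 59.1667; B: 3.67089; C: 8.09877.
Overall E[X²] = 0.23·59.1667 + 0.37·3.67089 + 0.4·8.09877 = 18.2061.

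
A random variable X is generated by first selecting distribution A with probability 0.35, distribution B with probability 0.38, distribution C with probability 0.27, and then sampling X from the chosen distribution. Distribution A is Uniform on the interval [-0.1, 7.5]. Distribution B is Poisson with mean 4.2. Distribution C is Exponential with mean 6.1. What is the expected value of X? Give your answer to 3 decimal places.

4.538

Component means — A: 3.7; B: 4.2; C: 6.1.
E[X] = 0.35·3.7 + 0.38·4.2 + 0.27·6.1 = 4.538.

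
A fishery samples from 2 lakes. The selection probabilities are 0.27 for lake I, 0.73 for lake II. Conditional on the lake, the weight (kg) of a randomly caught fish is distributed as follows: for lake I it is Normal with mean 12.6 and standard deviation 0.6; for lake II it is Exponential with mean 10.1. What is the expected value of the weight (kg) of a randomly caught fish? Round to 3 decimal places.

Component means — I: 12.6; II: 10.1.
E[X] = 0.27·12.6 + 0.73·10.1 = 10.775.

10.775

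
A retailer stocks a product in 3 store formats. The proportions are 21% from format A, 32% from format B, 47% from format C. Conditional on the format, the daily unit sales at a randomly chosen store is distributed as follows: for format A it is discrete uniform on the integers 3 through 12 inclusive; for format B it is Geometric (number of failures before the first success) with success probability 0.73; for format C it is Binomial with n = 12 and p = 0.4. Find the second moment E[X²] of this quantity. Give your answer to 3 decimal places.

25.933

For each component E[X²] = Var + (mean)², giving A: 64.5; B: 0.64346; C: 25.92.
Overall E[X²] = 0.21·64.5 + 0.32·0.64346 + 0.47·25.92 = 25.9333.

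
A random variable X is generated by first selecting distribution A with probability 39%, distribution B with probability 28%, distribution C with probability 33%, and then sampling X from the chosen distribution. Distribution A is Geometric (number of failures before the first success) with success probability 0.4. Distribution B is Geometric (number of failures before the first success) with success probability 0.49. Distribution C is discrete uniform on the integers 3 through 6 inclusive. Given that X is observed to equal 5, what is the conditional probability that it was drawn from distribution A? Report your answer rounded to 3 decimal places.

0.122

Likelihoods P(X=5 | ·): A: 0.031104; B: 0.0169062; C: 0.25.
Posterior ∝ prior × likelihood. Numerator for A: 0.39·0.031104 = 0.0121306.
Normalizing constant: 0.39·0.031104 + 0.28·0.0169062 + 0.33·0.25 = 0.0993643.
P(A | observation) = 0.0121306 / 0.0993643 = 0.122082.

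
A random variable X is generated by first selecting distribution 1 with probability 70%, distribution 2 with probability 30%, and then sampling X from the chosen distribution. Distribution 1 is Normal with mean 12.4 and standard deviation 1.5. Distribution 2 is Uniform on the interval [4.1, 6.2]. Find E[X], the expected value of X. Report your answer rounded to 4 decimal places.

10.2250

Component means — 1: 12.4; 2: 5.15.
E[X] = 0.7·12.4 + 0.3·5.15 = 10.225.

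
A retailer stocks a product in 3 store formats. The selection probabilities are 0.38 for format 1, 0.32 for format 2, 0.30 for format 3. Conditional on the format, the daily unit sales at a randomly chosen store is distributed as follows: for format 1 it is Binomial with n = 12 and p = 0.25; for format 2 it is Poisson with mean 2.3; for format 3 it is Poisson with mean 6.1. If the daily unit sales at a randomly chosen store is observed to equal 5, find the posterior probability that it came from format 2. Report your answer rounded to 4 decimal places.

Likelihoods P(X=5 | ·): 1: 0.103241; 2: 0.053775; 3: 0.15786.
Posterior ∝ prior × likelihood. Numerator for 2: 0.32·0.053775 = 0.017208.
Normalizing constant: 0.38·0.103241 + 0.32·0.053775 + 0.3·0.15786 = 0.103798.
P(2 | observation) = 0.017208 / 0.103798 = 0.165784.

0.1658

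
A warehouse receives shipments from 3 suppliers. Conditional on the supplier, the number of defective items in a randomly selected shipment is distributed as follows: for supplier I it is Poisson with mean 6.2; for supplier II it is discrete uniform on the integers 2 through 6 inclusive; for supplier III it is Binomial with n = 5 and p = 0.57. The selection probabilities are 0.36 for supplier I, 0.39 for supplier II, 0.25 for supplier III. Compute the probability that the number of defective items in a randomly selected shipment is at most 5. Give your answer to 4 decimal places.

Conditional on each supplier, P(X ≤ 5): I: 0.414113; II: 0.8; III: 1.
By total probability, P(X ≤ 5) = 0.36·0.414113 + 0.39·0.8 + 0.25·1 = 0.711081.

0.7111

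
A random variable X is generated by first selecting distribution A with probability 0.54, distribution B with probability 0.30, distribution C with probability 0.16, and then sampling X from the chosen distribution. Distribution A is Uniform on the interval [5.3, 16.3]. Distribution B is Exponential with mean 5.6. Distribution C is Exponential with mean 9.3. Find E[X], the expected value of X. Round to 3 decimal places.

9.000

Component means — A: 10.8; B: 5.6; C: 9.3.
E[X] = 0.54·10.8 + 0.3·5.6 + 0.16·9.3 = 9.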